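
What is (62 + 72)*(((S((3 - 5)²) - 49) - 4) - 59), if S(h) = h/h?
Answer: -14874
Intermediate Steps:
S(h) = 1
(62 + 72)*(((S((3 - 5)²) - 49) - 4) - 59) = (62 + 72)*(((1 - 49) - 4) - 59) = 134*((-48 - 4) - 59) = 134*(-52 - 59) = 134*(-111) = -14874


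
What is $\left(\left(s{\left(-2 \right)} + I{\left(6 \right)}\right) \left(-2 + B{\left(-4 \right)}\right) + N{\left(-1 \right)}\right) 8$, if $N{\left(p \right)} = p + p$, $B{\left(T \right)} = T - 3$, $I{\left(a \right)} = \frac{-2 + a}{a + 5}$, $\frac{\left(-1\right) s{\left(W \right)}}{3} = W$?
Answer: $- \frac{5216}{11} \approx -474.18$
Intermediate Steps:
$s{\left(W \right)} = - 3 W$
$I{\left(a \right)} = \frac{-2 + a}{5 + a}$
$B{\left(T \right)} = -3 + T$
$N{\left(p \right)} = 2 p$
$\left(\left(s{\left(-2 \right)} + I{\left(6 \right)}\right) \left(-2 + B{\left(-4 \right)}\right) + N{\left(-1 \right)}\right) 8 = \left(\left(\left(-3\right) \left(-2\right) + \frac{-2 + 6}{5 + 6}\right) \left(-2 - 7\right) + 2 \left(-1\right)\right) 8 = \left(\left(6 + \frac{1}{11} \cdot 4\right) \left(-2 - 7\right) - 2\right) 8 = \left(\left(6 + \frac{1}{11} \cdot 4\right) \left(-9\right) - 2\right) 8 = \left(\left(6 + \frac{4}{11}\right) \left(-9\right) - 2\right) 8 = \left(\frac{70}{11} \left(-9\right) - 2\right) 8 = \left(- \frac{630}{11} - 2\right) 8 = \left(- \frac{652}{11}\right) 8 = - \frac{5216}{11}$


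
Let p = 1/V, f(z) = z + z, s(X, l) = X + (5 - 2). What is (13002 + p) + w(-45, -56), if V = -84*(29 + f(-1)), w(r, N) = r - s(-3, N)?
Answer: 29386475/2268 ≈ 12957.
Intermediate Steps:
s(X, l) = 3 + X (s(X, l) = X + 3 = 3 + X)
f(z) = 2*z
w(r, N) = r (w(r, N) = r - (3 - 3) = r - 1*0 = r + 0 = r)
V = -2268 (V = -84*(29 + 2*(-1)) = -84*(29 - 2) = -84*27 = -2268)
p = -1/2268 (p = 1/(-2268) = -1/2268 ≈ -0.00044092)
(13002 + p) + w(-45, -56) = (13002 - 1/2268) - 45 = 29488535/2268 - 45 = 29386475/2268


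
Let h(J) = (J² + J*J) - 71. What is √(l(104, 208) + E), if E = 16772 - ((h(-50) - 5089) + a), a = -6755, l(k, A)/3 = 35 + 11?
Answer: 5*√953 ≈ 154.35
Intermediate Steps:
l(k, A) = 138 (l(k, A) = 3*(35 + 11) = 3*46 = 138)
h(J) = -71 + 2*J² (h(J) = (J² + J²) - 71 = 2*J² - 71 = -71 + 2*J²)
E = 23687 (E = 16772 - (((-71 + 2*(-50)²) - 5089) - 6755) = 16772 - (((-71 + 2*2500) - 5089) - 6755) = 16772 - (((-71 + 5000) - 5089) - 6755) = 16772 - ((4929 - 5089) - 6755) = 16772 - (-160 - 6755) = 16772 - 1*(-6915) = 16772 + 6915 = 23687)
√(l(104, 208) + E) = √(138 + 23687) = √23825 = 5*√953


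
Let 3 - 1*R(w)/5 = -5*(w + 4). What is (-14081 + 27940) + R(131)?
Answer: 17249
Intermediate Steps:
R(w) = 115 + 25*w (R(w) = 15 - (-25)*(w + 4) = 15 - (-25)*(4 + w) = 15 - 5*(-20 - 5*w) = 15 + (100 + 25*w) = 115 + 25*w)
(-14081 + 27940) + R(131) = (-14081 + 27940) + (115 + 25*131) = 13859 + (115 + 3275) = 13859 + 3390 = 17249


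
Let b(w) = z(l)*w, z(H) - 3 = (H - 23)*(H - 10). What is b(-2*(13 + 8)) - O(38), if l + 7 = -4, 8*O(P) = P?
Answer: -120475/4 ≈ -30119.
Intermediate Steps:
O(P) = P/8
l = -11 (l = -7 - 4 = -11)
z(H) = 3 + (-23 + H)*(-10 + H) (z(H) = 3 + (H - 23)*(H - 10) = 3 + (-23 + H)*(-10 + H))
b(w) = 717*w (b(w) = (233 + (-11)² - 33*(-11))*w = (233 + 121 + 363)*w = 717*w)
b(-2*(13 + 8)) - O(38) = 717*(-2*(13 + 8)) - 38/8 = 717*(-2*21) - 1*19/4 = 717*(-42) - 19/4 = -30114 - 19/4 = -120475/4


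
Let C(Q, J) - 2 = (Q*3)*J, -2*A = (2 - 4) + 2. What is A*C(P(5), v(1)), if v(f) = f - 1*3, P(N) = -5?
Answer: 0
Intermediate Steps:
v(f) = -3 + f (v(f) = f - 3 = -3 + f)
A = 0 (A = -((2 - 4) + 2)/2 = -(-2 + 2)/2 = -½*0 = 0)
C(Q, J) = 2 + 3*J*Q (C(Q, J) = 2 + (Q*3)*J = 2 + (3*Q)*J = 2 + 3*J*Q)
A*C(P(5), v(1)) = 0*(2 + 3*(-3 + 1)*(-5)) = 0*(2 + 3*(-2)*(-5)) = 0*(2 + 30) = 0*32 = 0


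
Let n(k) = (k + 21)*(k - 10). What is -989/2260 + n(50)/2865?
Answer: 716983/1294980 ≈ 0.55366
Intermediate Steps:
n(k) = (-10 + k)*(21 + k) (n(k) = (21 + k)*(-10 + k) = (-10 + k)*(21 + k))
-989/2260 + n(50)/2865 = -989/2260 + (-210 + 50**2 + 11*50)/2865 = -989*1/2260 + (-210 + 2500 + 550)*(1/2865) = -989/2260 + 2840*(1/2865) = -989/2260 + 568/573 = 716983/1294980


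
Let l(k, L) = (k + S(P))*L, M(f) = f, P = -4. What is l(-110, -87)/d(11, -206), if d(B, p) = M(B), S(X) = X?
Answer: 9918/11 ≈ 901.64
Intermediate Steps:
d(B, p) = B
l(k, L) = L*(-4 + k) (l(k, L) = (k - 4)*L = (-4 + k)*L = L*(-4 + k))
l(-110, -87)/d(11, -206) = -87*(-4 - 110)/11 = -87*(-114)*(1/11) = 9918*(1/11) = 9918/11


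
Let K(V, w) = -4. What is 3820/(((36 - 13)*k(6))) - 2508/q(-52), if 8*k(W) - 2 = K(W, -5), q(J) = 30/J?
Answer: 423528/115 ≈ 3682.9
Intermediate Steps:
k(W) = -1/4 (k(W) = 1/4 + (1/8)*(-4) = 1/4 - 1/2 = -1/4)
3820/(((36 - 13)*k(6))) - 2508/q(-52) = 3820/(((36 - 13)*(-1/4))) - 2508/(30/(-52)) = 3820/((23*(-1/4))) - 2508/(30*(-1/52)) = 3820/(-23/4) - 2508/(-15/26) = 3820*(-4/23) - 2508*(-26/15) = -15280/23 + 21736/5 = 423528/115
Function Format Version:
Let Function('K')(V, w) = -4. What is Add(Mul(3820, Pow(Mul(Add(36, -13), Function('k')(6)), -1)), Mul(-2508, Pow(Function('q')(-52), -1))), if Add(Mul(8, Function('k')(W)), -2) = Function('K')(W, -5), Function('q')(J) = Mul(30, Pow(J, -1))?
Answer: Rational(423528, 115) ≈ 3682.9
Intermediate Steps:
Function('k')(W) = Rational(-1, 4) (Function('k')(W) = Add(Rational(1, 4), Mul(Rational(1, 8), -4)) = Add(Rational(1, 4), Rational(-1, 2)) = Rational(-1, 4))
Add(Mul(3820, Pow(Mul(Add(36, -13), Function('k')(6)), -1)), Mul(-2508, Pow(Function('q')(-52), -1))) = Add(Mul(3820, Pow(Mul(Add(36, -13), Rational(-1, 4)), -1)), Mul(-2508, Pow(Mul(30, Pow(-52, -1)), -1))) = Add(Mul(3820, Pow(Mul(23, Rational(-1, 4)), -1)), Mul(-2508, Pow(Mul(30, Rational(-1, 52)), -1))) = Add(Mul(3820, Pow(Rational(-23, 4), -1)), Mul(-2508, Pow(Rational(-15, 26), -1))) = Add(Mul(3820, Rational(-4, 23)), Mul(-2508, Rational(-26, 15))) = Add(Rational(-15280, 23), Rational(21736, 5)) = Rational(423528, 115)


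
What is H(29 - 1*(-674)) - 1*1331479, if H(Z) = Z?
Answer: -1330776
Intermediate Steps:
H(29 - 1*(-674)) - 1*1331479 = (29 - 1*(-674)) - 1*1331479 = (29 + 674) - 1331479 = 703 - 1331479 = -1330776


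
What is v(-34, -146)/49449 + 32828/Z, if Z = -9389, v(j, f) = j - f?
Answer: -1622260204/464276661 ≈ -3.4942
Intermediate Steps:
v(-34, -146)/49449 + 32828/Z = (-34 - 1*(-146))/49449 + 32828/(-9389) = (-34 + 146)*(1/49449) + 32828*(-1/9389) = 112*(1/49449) - 32828/9389 = 112/49449 - 32828/9389 = -1622260204/464276661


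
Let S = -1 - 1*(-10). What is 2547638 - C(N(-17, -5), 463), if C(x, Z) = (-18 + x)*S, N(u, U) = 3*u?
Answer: 2548259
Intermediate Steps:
S = 9 (S = -1 + 10 = 9)
C(x, Z) = -162 + 9*x (C(x, Z) = (-18 + x)*9 = -162 + 9*x)
2547638 - C(N(-17, -5), 463) = 2547638 - (-162 + 9*(3*(-17))) = 2547638 - (-162 + 9*(-51)) = 2547638 - (-162 - 459) = 2547638 - 1*(-621) = 2547638 + 621 = 2548259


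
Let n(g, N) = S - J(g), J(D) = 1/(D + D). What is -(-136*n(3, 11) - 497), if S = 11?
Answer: 5911/3 ≈ 1970.3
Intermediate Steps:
J(D) = 1/(2*D)
n(g, N) = 11 - 1/(2*g)
-(-136*n(3, 11) - 497) = -(-136*(11 - ½/3) - 497) = -(-136*(11 - ½*⅓) - 497) = -(-136*(11 - ⅙) - 497) = -(-136*65/6 - 497) = -(-4420/3 - 497) = -1*(-5911/3) = 5911/3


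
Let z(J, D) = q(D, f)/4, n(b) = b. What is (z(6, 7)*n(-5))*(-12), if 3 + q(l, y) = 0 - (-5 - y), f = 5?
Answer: 105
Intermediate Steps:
q(l, y) = 2 + y (q(l, y) = -3 + (0 - (-5 - y)) = -3 + (0 + (5 + y)) = -3 + (5 + y) = 2 + y)
z(J, D) = 7/4 (z(J, D) = (2 + 5)/4 = 7*(¼) = 7/4)
(z(6, 7)*n(-5))*(-12) = ((7/4)*(-5))*(-12) = -35/4*(-12) = 105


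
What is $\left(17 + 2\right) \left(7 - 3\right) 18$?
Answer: $1368$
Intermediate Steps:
$\left(17 + 2\right) \left(7 - 3\right) 18 = 19 \cdot 4 \cdot 18 = 76 \cdot 18 = 1368$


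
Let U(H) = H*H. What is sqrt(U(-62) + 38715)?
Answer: sqrt(42559) ≈ 206.30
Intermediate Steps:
U(H) = H**2
sqrt(U(-62) + 38715) = sqrt((-62)**2 + 38715) = sqrt(3844 + 38715) = sqrt(42559)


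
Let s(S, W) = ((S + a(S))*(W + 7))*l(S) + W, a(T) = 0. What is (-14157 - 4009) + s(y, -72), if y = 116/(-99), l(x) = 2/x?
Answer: -18368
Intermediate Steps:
y = -116/99 (y = 116*(-1/99) = -116/99 ≈ -1.1717)
s(S, W) = 14 + 3*W (s(S, W) = ((S + 0)*(W + 7))*(2/S) + W = (S*(7 + W))*(2/S) + W = (14 + 2*W) + W = 14 + 3*W)
(-14157 - 4009) + s(y, -72) = (-14157 - 4009) + (14 + 3*(-72)) = -18166 + (14 - 216) = -18166 - 202 = -18368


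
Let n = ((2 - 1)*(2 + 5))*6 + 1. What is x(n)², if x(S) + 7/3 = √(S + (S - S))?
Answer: 436/9 - 14*√43/3 ≈ 17.843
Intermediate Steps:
n = 43 (n = (1*7)*6 + 1 = 7*6 + 1 = 42 + 1 = 43)
x(S) = -7/3 + √S (x(S) = -7/3 + √(S + (S - S)) = -7/3 + √(S + 0) = -7/3 + √S)
x(n)² = (-7/3 + √43)²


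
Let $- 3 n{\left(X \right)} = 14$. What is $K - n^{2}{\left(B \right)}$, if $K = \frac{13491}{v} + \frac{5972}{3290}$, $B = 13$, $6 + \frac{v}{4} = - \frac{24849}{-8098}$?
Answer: $- \frac{274251977161}{234303930} \approx -1170.5$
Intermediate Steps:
$v = - \frac{47478}{4049}$ ($v = -24 + 4 \left(- \frac{24849}{-8098}\right) = -24 + 4 \left(\left(-24849\right) \left(- \frac{1}{8098}\right)\right) = -24 + 4 \cdot \frac{24849}{8098} = -24 + \frac{49698}{4049} = - \frac{47478}{4049} \approx -11.726$)
$n{\left(X \right)} = - \frac{14}{3}$ ($n{\left(X \right)} = \left(- \frac{1}{3}\right) 14 = - \frac{14}{3}$)
$K = - \frac{29905484249}{26033770}$ ($K = \frac{13491}{- \frac{47478}{4049}} + \frac{5972}{3290} = 13491 \left(- \frac{4049}{47478}\right) + 5972 \cdot \frac{1}{3290} = - \frac{18208353}{15826} + \frac{2986}{1645} = - \frac{29905484249}{26033770} \approx -1148.7$)
$K - n^{2}{\left(B \right)} = - \frac{29905484249}{26033770} - \left(- \frac{14}{3}\right)^{2} = - \frac{29905484249}{26033770} - \frac{196}{9} = - \frac{274251977161}{234303930}$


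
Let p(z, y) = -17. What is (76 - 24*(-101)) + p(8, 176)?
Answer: 2483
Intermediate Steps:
(76 - 24*(-101)) + p(8, 176) = (76 - 24*(-101)) - 17 = (76 + 2424) - 17 = 2500 - 17 = 2483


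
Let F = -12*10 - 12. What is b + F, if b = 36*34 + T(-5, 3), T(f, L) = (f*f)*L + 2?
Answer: 1169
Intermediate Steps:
F = -132 (F = -120 - 12 = -132)
T(f, L) = 2 + L*f² (T(f, L) = f²*L + 2 = L*f² + 2 = 2 + L*f²)
b = 1301 (b = 36*34 + (2 + 3*(-5)²) = 1224 + (2 + 3*25) = 1224 + (2 + 75) = 1224 + 77 = 1301)
b + F = 1301 - 132 = 1169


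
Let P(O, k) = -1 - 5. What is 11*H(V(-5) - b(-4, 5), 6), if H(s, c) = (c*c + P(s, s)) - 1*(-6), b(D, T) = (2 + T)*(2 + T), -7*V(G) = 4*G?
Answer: 396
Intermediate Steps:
V(G) = -4*G/7
b(D, T) = (2 + T)²
P(O, k) = -6
H(s, c) = c² (H(s, c) = (c*c - 6) - 1*(-6) = (c² - 6) + 6 = (-6 + c²) + 6 = c²)
11*H(V(-5) - b(-4, 5), 6) = 11*6² = 11*36 = 396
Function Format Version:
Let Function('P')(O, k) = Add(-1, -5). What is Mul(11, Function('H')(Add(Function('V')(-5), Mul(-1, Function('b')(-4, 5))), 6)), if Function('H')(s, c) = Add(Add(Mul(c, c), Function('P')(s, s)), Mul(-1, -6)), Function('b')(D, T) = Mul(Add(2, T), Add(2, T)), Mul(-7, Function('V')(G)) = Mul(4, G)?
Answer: 396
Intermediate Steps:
Function('V')(G) = Mul(Rational(-4, 7), G) (Function('V')(G) = Mul(Rational(-1, 7), Mul(4, G)) = Mul(Rational(-4, 7), G))
Function('b')(D, T) = Pow(Add(2, T), 2)
Function('P')(O, k) = -6
Function('H')(s, c) = Pow(c, 2) (Function('H')(s, c) = Add(Add(Mul(c, c), -6), Mul(-1, -6)) = Add(Add(Pow(c, 2), -6), 6) = Add(Add(-6, Pow(c, 2)), 6) = Pow(c, 2))
Mul(11, Function('H')(Add(Function('V')(-5), Mul(-1, Function('b')(-4, 5))), 6)) = Mul(11, Pow(6, 2)) = Mul(11, 36) = 396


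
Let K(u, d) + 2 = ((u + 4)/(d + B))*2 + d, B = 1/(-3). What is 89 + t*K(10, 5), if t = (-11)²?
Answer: 1178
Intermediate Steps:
B = -⅓ ≈ -0.33333
K(u, d) = -2 + d + 2*(4 + u)/(-⅓ + d) (K(u, d) = -2 + (((u + 4)/(d - ⅓))*2 + d) = -2 + (((4 + u)/(-⅓ + d))*2 + d) = -2 + (2*(4 + u)/(-⅓ + d) + d) = -2 + (d + 2*(4 + u)/(-⅓ + d)) = -2 + d + 2*(4 + u)/(-⅓ + d))
t = 121
89 + t*K(10, 5) = 89 + 121*((26 - 7*5 + 3*5² + 6*10)/(-1 + 3*5)) = 89 + 121*((26 - 35 + 3*25 + 60)/(-1 + 15)) = 89 + 121*((26 - 35 + 75 + 60)/14) = 89 + 121*((1/14)*126) = 89 + 121*9 = 89 + 1089 = 1178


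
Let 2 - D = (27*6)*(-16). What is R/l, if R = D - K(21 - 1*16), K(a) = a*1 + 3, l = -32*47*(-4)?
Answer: 1293/3008 ≈ 0.42985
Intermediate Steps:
l = 6016 (l = -1504*(-4) = 6016)
D = 2594 (D = 2 - 27*6*(-16) = 2 - 162*(-16) = 2 - 1*(-2592) = 2 + 2592 = 2594)
K(a) = 3 + a (K(a) = a + 3 = 3 + a)
R = 2586 (R = 2594 - (3 + (21 - 1*16)) = 2594 - (3 + (21 - 16)) = 2594 - (3 + 5) = 2594 - 1*8 = 2594 - 8 = 2586)
R/l = 2586/6016 = 2586*(1/6016) = 1293/3008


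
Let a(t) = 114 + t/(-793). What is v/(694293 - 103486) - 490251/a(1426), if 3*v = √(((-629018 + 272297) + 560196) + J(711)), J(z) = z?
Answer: -388769043/88976 + √204186/1772421 ≈ -4369.4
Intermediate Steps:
v = √204186/3 (v = √(((-629018 + 272297) + 560196) + 711)/3 = √((-356721 + 560196) + 711)/3 = √(203475 + 711)/3 = √204186/3 ≈ 150.62)
a(t) = 114 - t/793 (a(t) = 114 + t*(-1/793) = 114 - t/793)
v/(694293 - 103486) - 490251/a(1426) = (√204186/3)/(694293 - 103486) - 490251/(114 - 1/793*1426) = (√204186/3)/590807 - 490251/(114 - 1426/793) = (√204186/3)*(1/590807) - 490251/88976/793 = √204186/1772421 - 490251*793/88976 = √204186/1772421 - 388769043/88976 = -388769043/88976 + √204186/1772421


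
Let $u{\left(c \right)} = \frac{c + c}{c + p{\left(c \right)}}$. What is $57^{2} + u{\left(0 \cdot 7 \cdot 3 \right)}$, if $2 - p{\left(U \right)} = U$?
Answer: $3249$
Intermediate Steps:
$p{\left(U \right)} = 2 - U$
$u{\left(c \right)} = c$ ($u{\left(c \right)} = \frac{c + c}{c - \left(-2 + c\right)} = \frac{2 c}{2} = 2 c \frac{1}{2} = c$)
$57^{2} + u{\left(0 \cdot 7 \cdot 3 \right)} = 57^{2} + 0 \cdot 7 \cdot 3 = 3249 + 0 \cdot 3 = 3249 + 0 = 3249$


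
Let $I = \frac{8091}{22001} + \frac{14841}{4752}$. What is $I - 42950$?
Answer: $- \frac{498889325903}{11616528} \approx -42947.0$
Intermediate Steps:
$I = \frac{40551697}{11616528}$ ($I = 8091 \cdot \frac{1}{22001} + 14841 \cdot \frac{1}{4752} = \frac{8091}{22001} + \frac{1649}{528} = \frac{40551697}{11616528} \approx 3.4909$)
$I - 42950 = \frac{40551697}{11616528} - 42950 = - \frac{498889325903}{11616528}$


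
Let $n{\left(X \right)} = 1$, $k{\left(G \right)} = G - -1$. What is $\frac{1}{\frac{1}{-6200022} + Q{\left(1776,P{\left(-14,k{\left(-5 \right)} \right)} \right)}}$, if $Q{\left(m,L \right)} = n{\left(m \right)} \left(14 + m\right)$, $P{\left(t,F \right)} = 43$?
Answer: $\frac{6200022}{11098039379} \approx 0.00055866$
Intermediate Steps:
$k{\left(G \right)} = 1 + G$ ($k{\left(G \right)} = G + 1 = 1 + G$)
$Q{\left(m,L \right)} = 14 + m$ ($Q{\left(m,L \right)} = 1 \left(14 + m\right) = 14 + m$)
$\frac{1}{\frac{1}{-6200022} + Q{\left(1776,P{\left(-14,k{\left(-5 \right)} \right)} \right)}} = \frac{1}{\frac{1}{-6200022} + \left(14 + 1776\right)} = \frac{1}{- \frac{1}{6200022} + 1790} = \frac{1}{\frac{11098039379}{6200022}} = \frac{6200022}{11098039379}$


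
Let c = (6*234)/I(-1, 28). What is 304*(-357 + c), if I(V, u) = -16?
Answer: -135204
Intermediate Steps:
c = -351/4 (c = (6*234)/(-16) = 1404*(-1/16) = -351/4 ≈ -87.750)
304*(-357 + c) = 304*(-357 - 351/4) = 304*(-1779/4) = -135204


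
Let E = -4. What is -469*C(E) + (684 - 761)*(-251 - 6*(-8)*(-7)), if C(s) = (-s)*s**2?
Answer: 15183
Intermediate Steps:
C(s) = -s**3
-469*C(E) + (684 - 761)*(-251 - 6*(-8)*(-7)) = -(-469)*(-4)**3 + (684 - 761)*(-251 - 6*(-8)*(-7)) = -(-469)*(-64) - 77*(-251 + 48*(-7)) = -469*64 - 77*(-251 - 336) = -30016 - 77*(-587) = -30016 + 45199 = 15183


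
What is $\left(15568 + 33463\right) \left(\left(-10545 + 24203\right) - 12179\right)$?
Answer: $72516849$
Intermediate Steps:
$\left(15568 + 33463\right) \left(\left(-10545 + 24203\right) - 12179\right) = 49031 \left(13658 - 12179\right) = 49031 \cdot 1479 = 72516849$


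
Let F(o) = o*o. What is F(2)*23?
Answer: 92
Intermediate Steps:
F(o) = o²
F(2)*23 = 2²*23 = 4*23 = 92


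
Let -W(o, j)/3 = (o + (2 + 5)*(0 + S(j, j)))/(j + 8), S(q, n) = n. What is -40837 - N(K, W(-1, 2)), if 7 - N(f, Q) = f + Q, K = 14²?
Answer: -406519/10 ≈ -40652.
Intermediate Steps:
K = 196
W(o, j) = -3*(o + 7*j)/(8 + j) (W(o, j) = -3*(o + (2 + 5)*(0 + j))/(j + 8) = -3*(o + 7*j)/(8 + j))
N(f, Q) = 7 - Q - f (N(f, Q) = 7 - (f + Q) = 7 - (Q + f) = 7 + (-Q - f) = 7 - Q - f)
-40837 - N(K, W(-1, 2)) = -40837 - (7 - 3*(-1*(-1) - 7*2)/(8 + 2) - 1*196) = -40837 - (7 - 3*(1 - 14)/10 - 196) = -40837 - (7 - 3*(-13)/10 - 196) = -40837 - (7 - 1*(-39/10) - 196) = -40837 - (7 + 39/10 - 196) = -40837 - 1*(-1851/10) = -40837 + 1851/10 = -406519/10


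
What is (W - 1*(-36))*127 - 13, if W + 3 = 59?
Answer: 11671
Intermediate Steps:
W = 56 (W = -3 + 59 = 56)
(W - 1*(-36))*127 - 13 = (56 - 1*(-36))*127 - 13 = (56 + 36)*127 - 13 = 92*127 - 13 = 11684 - 13 = 11671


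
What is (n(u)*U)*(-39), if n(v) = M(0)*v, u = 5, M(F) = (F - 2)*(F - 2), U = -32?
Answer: 24960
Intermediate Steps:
M(F) = (-2 + F)**2 (M(F) = (-2 + F)*(-2 + F) = (-2 + F)**2)
n(v) = 4*v (n(v) = (-2 + 0)**2*v = (-2)**2*v = 4*v)
(n(u)*U)*(-39) = ((4*5)*(-32))*(-39) = (20*(-32))*(-39) = -640*(-39) = 24960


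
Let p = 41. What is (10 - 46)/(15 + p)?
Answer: -9/14 ≈ -0.64286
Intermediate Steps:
(10 - 46)/(15 + p) = (10 - 46)/(15 + 41) = -36/56 = (1/56)*(-36) = -9/14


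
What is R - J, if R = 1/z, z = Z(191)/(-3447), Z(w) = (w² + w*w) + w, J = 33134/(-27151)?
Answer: 6084235/5185841 ≈ 1.1732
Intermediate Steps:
J = -33134/27151 (J = 33134*(-1/27151) = -33134/27151 ≈ -1.2204)
Z(w) = w + 2*w² (Z(w) = (w² + w²) + w = 2*w² + w = w + 2*w²)
z = -191/9 (z = (191*(1 + 2*191))/(-3447) = (191*(1 + 382))*(-1/3447) = (191*383)*(-1/3447) = 73153*(-1/3447) = -191/9 ≈ -21.222)
R = -9/191 (R = 1/(-191/9) = -9/191 ≈ -0.047120)
R - J = -9/191 - 1*(-33134/27151) = -9/191 + 33134/27151 = 6084235/5185841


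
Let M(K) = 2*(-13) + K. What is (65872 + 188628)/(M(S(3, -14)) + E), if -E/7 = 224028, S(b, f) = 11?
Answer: -254500/1568211 ≈ -0.16229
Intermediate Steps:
E = -1568196 (E = -7*224028 = -1568196)
M(K) = -26 + K
(65872 + 188628)/(M(S(3, -14)) + E) = (65872 + 188628)/((-26 + 11) - 1568196) = 254500/(-15 - 1568196) = 254500/(-1568211) = 254500*(-1/1568211) = -254500/1568211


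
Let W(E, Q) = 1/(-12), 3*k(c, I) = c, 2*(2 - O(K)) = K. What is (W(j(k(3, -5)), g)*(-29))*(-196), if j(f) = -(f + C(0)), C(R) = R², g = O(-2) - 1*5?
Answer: -1421/3 ≈ -473.67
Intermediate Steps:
O(K) = 2 - K/2
k(c, I) = c/3
g = -2 (g = (2 - ½*(-2)) - 1*5 = (2 + 1) - 5 = 3 - 5 = -2)
j(f) = -f (j(f) = -(f + 0²) = -(f + 0) = -f)
W(E, Q) = -1/12
(W(j(k(3, -5)), g)*(-29))*(-196) = -1/12*(-29)*(-196) = (29/12)*(-196) = -1421/3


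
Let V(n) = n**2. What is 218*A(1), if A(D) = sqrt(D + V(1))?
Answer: 218*sqrt(2) ≈ 308.30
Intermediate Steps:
A(D) = sqrt(1 + D) (A(D) = sqrt(D + 1**2) = sqrt(D + 1) = sqrt(1 + D))
218*A(1) = 218*sqrt(1 + 1) = 218*sqrt(2)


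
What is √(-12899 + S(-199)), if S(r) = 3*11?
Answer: I*√12866 ≈ 113.43*I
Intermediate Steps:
S(r) = 33
√(-12899 + S(-199)) = √(-12899 + 33) = √(-12866) = I*√12866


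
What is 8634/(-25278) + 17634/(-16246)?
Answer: -48835018/34222199 ≈ -1.4270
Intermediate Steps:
8634/(-25278) + 17634/(-16246) = 8634*(-1/25278) + 17634*(-1/16246) = -1439/4213 - 8817/8123 = -48835018/34222199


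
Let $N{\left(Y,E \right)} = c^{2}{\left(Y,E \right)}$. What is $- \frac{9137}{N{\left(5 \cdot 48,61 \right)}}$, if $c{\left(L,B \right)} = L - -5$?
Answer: $- \frac{9137}{60025} \approx -0.15222$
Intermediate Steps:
$c{\left(L,B \right)} = 5 + L$ ($c{\left(L,B \right)} = L + 5 = 5 + L$)
$N{\left(Y,E \right)} = \left(5 + Y\right)^{2}$
$- \frac{9137}{N{\left(5 \cdot 48,61 \right)}} = - \frac{9137}{\left(5 + 5 \cdot 48\right)^{2}} = - \frac{9137}{\left(5 + 240\right)^{2}} = - \frac{9137}{245^{2}} = - \frac{9137}{60025}$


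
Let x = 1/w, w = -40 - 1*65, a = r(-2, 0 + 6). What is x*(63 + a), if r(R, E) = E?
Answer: -23/35 ≈ -0.65714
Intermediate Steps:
a = 6 (a = 0 + 6 = 6)
w = -105 (w = -40 - 65 = -105)
x = -1/105 (x = 1/(-105) = -1/105 ≈ -0.0095238)
x*(63 + a) = -(63 + 6)/105 = -1/105*69 = -23/35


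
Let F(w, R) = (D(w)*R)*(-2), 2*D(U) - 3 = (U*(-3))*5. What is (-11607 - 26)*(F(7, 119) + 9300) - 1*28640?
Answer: -249416894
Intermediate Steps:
D(U) = 3/2 - 15*U/2 (D(U) = 3/2 + ((U*(-3))*5)/2 = 3/2 + (-3*U*5)/2 = 3/2 + (-15*U)/2 = 3/2 - 15*U/2)
F(w, R) = -2*R*(3/2 - 15*w/2) (F(w, R) = ((3/2 - 15*w/2)*R)*(-2) = (R*(3/2 - 15*w/2))*(-2) = -2*R*(3/2 - 15*w/2))
(-11607 - 26)*(F(7, 119) + 9300) - 1*28640 = (-11607 - 26)*(3*119*(-1 + 5*7) + 9300) - 1*28640 = -11633*(3*119*(-1 + 35) + 9300) - 28640 = -11633*(3*119*34 + 9300) - 28640 = -11633*(12138 + 9300) - 28640 = -11633*21438 - 28640 = -249388254 - 28640 = -249416894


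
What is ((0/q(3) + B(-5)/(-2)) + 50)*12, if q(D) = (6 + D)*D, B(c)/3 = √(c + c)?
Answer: 600 - 18*I*√10 ≈ 600.0 - 56.921*I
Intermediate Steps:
B(c) = 3*√2*√c (B(c) = 3*√(c + c) = 3*√(2*c) = 3*(√2*√c) = 3*√2*√c)
q(D) = D*(6 + D)
((0/q(3) + B(-5)/(-2)) + 50)*12 = ((0/((3*(6 + 3))) + (3*√2*√(-5))/(-2)) + 50)*12 = ((0/((3*9)) + (3*√2*(I*√5))*(-½)) + 50)*12 = ((0/27 + (3*I*√10)*(-½)) + 50)*12 = ((0*(1/27) - 3*I*√10/2) + 50)*12 = ((0 - 3*I*√10/2) + 50)*12 = (-3*I*√10/2 + 50)*12 = (50 - 3*I*√10/2)*12 = 600 - 18*I*√10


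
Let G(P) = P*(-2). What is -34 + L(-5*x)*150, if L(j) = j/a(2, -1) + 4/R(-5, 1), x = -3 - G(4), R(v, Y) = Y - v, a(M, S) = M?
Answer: -1809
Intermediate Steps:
G(P) = -2*P
x = 5 (x = -3 - (-2)*4 = -3 - 1*(-8) = -3 + 8 = 5)
L(j) = ⅔ + j/2 (L(j) = j/2 + 4/(1 - 1*(-5)) = j*(½) + 4/(1 + 5) = j/2 + 4/6 = j/2 + 4*(⅙) = j/2 + ⅔ = ⅔ + j/2)
-34 + L(-5*x)*150 = -34 + (⅔ + (-5*5)/2)*150 = -34 + (⅔ + (½)*(-25))*150 = -34 + (⅔ - 25/2)*150 = -34 - 71/6*150 = -34 - 1775 = -1809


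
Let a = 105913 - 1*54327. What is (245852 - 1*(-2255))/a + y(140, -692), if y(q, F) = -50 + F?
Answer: -38028705/51586 ≈ -737.19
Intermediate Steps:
a = 51586 (a = 105913 - 54327 = 51586)
(245852 - 1*(-2255))/a + y(140, -692) = (245852 - 1*(-2255))/51586 + (-50 - 692) = (245852 + 2255)*(1/51586) - 742 = 248107*(1/51586) - 742 = 248107/51586 - 742 = -38028705/51586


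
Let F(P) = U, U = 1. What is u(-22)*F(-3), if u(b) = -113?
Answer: -113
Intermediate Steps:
F(P) = 1
u(-22)*F(-3) = -113*1 = -113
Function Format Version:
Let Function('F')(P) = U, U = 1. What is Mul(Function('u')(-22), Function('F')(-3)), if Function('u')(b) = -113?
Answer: -113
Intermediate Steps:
Function('F')(P) = 1
Mul(Function('u')(-22), Function('F')(-3)) = Mul(-113, 1) = -113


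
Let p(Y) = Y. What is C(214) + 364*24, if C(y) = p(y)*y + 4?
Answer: 54536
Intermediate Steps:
C(y) = 4 + y² (C(y) = y*y + 4 = y² + 4 = 4 + y²)
C(214) + 364*24 = (4 + 214²) + 364*24 = (4 + 45796) + 8736 = 45800 + 8736 = 54536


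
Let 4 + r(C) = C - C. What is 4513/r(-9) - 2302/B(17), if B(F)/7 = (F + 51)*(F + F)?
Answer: -4565475/4046 ≈ -1128.4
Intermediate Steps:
r(C) = -4 (r(C) = -4 + (C - C) = -4 + 0 = -4)
B(F) = 14*F*(51 + F) (B(F) = 7*((F + 51)*(F + F)) = 7*((51 + F)*(2*F)) = 7*(2*F*(51 + F)) = 14*F*(51 + F))
4513/r(-9) - 2302/B(17) = 4513/(-4) - 2302*1/(238*(51 + 17)) = 4513*(-¼) - 2302/(14*17*68) = -4513/4 - 2302/16184 = -4513/4 - 2302*1/16184 = -4513/4 - 1151/8092 = -4565475/4046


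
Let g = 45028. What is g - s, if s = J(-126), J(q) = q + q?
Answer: 45280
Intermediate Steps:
J(q) = 2*q
s = -252 (s = 2*(-126) = -252)
g - s = 45028 - 1*(-252) = 45028 + 252 = 45280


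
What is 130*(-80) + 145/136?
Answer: -1414255/136 ≈ -10399.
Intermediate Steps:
130*(-80) + 145/136 = -10400 + 145*(1/136) = -10400 + 145/136 = -1414255/136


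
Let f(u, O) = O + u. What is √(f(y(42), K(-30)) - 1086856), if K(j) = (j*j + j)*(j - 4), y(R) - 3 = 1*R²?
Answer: I*√1114669 ≈ 1055.8*I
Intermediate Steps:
y(R) = 3 + R² (y(R) = 3 + 1*R² = 3 + R²)
K(j) = (-4 + j)*(j + j²) (K(j) = (j² + j)*(-4 + j) = (j + j²)*(-4 + j) = (-4 + j)*(j + j²))
√(f(y(42), K(-30)) - 1086856) = √((-30*(-4 + (-30)² - 3*(-30)) + (3 + 42²)) - 1086856) = √((-30*(-4 + 900 + 90) + (3 + 1764)) - 1086856) = √((-30*986 + 1767) - 1086856) = √((-29580 + 1767) - 1086856) = √(-27813 - 1086856) = √(-1114669) = I*√1114669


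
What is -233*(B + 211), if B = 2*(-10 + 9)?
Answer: -48697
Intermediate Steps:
B = -2 (B = 2*(-1) = -2)
-233*(B + 211) = -233*(-2 + 211) = -233*209 = -48697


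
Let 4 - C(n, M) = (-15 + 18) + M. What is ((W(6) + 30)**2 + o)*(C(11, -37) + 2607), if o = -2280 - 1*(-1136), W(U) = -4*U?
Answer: -2930660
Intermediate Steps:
C(n, M) = 1 - M (C(n, M) = 4 - ((-15 + 18) + M) = 4 - (3 + M) = 4 + (-3 - M) = 1 - M)
o = -1144 (o = -2280 + 1136 = -1144)
((W(6) + 30)**2 + o)*(C(11, -37) + 2607) = ((-4*6 + 30)**2 - 1144)*((1 - 1*(-37)) + 2607) = ((-24 + 30)**2 - 1144)*((1 + 37) + 2607) = (6**2 - 1144)*(38 + 2607) = (36 - 1144)*2645 = -1108*2645 = -2930660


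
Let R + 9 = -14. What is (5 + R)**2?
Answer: 324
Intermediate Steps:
R = -23 (R = -9 - 14 = -23)
(5 + R)**2 = (5 - 23)**2 = (-18)**2 = 324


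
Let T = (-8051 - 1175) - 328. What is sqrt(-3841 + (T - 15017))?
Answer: 2*I*sqrt(7103) ≈ 168.56*I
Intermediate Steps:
T = -9554 (T = -9226 - 328 = -9554)
sqrt(-3841 + (T - 15017)) = sqrt(-3841 + (-9554 - 15017)) = sqrt(-3841 - 24571) = sqrt(-28412) = 2*I*sqrt(7103)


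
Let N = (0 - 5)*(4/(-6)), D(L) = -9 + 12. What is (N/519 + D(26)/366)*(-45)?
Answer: -13885/21106 ≈ -0.65787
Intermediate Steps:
D(L) = 3
N = 10/3 (N = -20*(-1)/6 = -5*(-⅔) = 10/3 ≈ 3.3333)
(N/519 + D(26)/366)*(-45) = ((10/3)/519 + 3/366)*(-45) = ((10/3)*(1/519) + 3*(1/366))*(-45) = (10/1557 + 1/122)*(-45) = (2777/189954)*(-45) = -13885/21106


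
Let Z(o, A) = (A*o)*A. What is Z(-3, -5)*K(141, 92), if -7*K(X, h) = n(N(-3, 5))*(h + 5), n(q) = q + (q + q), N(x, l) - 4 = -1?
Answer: 65475/7 ≈ 9353.6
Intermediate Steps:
N(x, l) = 3 (N(x, l) = 4 - 1 = 3)
n(q) = 3*q (n(q) = q + 2*q = 3*q)
Z(o, A) = o*A²
K(X, h) = -45/7 - 9*h/7 (K(X, h) = -3*3*(h + 5)/7 = -9*(5 + h)/7 = -(45 + 9*h)/7 = -45/7 - 9*h/7)
Z(-3, -5)*K(141, 92) = (-3*(-5)²)*(-45/7 - 9/7*92) = (-3*25)*(-45/7 - 828/7) = -75*(-873/7) = 65475/7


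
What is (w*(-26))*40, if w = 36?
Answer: -37440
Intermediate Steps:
(w*(-26))*40 = (36*(-26))*40 = -936*40 = -37440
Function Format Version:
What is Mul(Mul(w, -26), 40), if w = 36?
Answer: -37440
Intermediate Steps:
Mul(Mul(w, -26), 40) = Mul(Mul(36, -26), 40) = Mul(-936, 40) = -37440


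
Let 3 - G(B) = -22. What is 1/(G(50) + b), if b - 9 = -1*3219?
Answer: -1/3185 ≈ -0.00031397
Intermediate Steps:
G(B) = 25 (G(B) = 3 - 1*(-22) = 3 + 22 = 25)
b = -3210 (b = 9 - 1*3219 = 9 - 3219 = -3210)
1/(G(50) + b) = 1/(25 - 3210) = 1/(-3185) = -1/3185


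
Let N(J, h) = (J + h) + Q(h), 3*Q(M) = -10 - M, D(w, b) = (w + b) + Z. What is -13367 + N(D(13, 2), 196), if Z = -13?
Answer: -39713/3 ≈ -13238.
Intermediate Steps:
D(w, b) = -13 + b + w (D(w, b) = (w + b) - 13 = (b + w) - 13 = -13 + b + w)
Q(M) = -10/3 - M/3 (Q(M) = (-10 - M)/3 = -10/3 - M/3)
N(J, h) = -10/3 + J + 2*h/3 (N(J, h) = (J + h) + (-10/3 - h/3) = -10/3 + J + 2*h/3)
-13367 + N(D(13, 2), 196) = -13367 + (-10/3 + (-13 + 2 + 13) + (⅔)*196) = -13367 + (-10/3 + 2 + 392/3) = -13367 + 388/3 = -39713/3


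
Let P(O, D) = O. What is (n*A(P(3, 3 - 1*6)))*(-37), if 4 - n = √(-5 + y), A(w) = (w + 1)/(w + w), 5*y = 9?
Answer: -296/3 + 296*I*√5/15 ≈ -98.667 + 44.125*I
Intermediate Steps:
y = 9/5 (y = (⅕)*9 = 9/5 ≈ 1.8000)
A(w) = (1 + w)/(2*w) (A(w) = (1 + w)/((2*w)) = (1 + w)*(1/(2*w)) = (1 + w)/(2*w))
n = 4 - 4*I*√5/5 (n = 4 - √(-5 + 9/5) = 4 - √(-16/5) = 4 - 4*I*√5/5 ≈ 4.0 - 1.7889*I)
(n*A(P(3, 3 - 1*6)))*(-37) = ((4 - 4*I*√5/5)*((½)*(1 + 3)/3))*(-37) = ((4 - 4*I*√5/5)*((½)*(⅓)*4))*(-37) = ((4 - 4*I*√5/5)*(⅔))*(-37) = (8/3 - 8*I*√5/15)*(-37) = -296/3 + 296*I*√5/15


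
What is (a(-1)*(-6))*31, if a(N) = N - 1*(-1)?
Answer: 0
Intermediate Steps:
a(N) = 1 + N (a(N) = N + 1 = 1 + N)
(a(-1)*(-6))*31 = ((1 - 1)*(-6))*31 = (0*(-6))*31 = 0*31 = 0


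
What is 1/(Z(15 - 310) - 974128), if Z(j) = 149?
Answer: -1/973979 ≈ -1.0267e-6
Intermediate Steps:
1/(Z(15 - 310) - 974128) = 1/(149 - 974128) = 1/(-973979) = -1/973979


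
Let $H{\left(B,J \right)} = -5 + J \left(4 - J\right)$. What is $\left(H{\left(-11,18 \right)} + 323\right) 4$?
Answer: $264$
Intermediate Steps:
$\left(H{\left(-11,18 \right)} + 323\right) 4 = \left(\left(-5 - 18^{2} + 4 \cdot 18\right) + 323\right) 4 = \left(\left(-5 - 324 + 72\right) + 323\right) 4 = \left(-257 + 323\right) 4 = 66 \cdot 4 = 264$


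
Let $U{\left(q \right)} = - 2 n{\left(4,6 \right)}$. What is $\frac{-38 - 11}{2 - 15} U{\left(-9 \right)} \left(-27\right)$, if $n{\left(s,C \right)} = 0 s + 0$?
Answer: $0$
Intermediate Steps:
$n{\left(s,C \right)} = 0$ ($n{\left(s,C \right)} = 0 + 0 = 0$)
$U{\left(q \right)} = 0$ ($U{\left(q \right)} = \left(-2\right) 0 = 0$)
$\frac{-38 - 11}{2 - 15} U{\left(-9 \right)} \left(-27\right) = \frac{-38 - 11}{2 - 15} \cdot 0 \left(-27\right) = - \frac{49}{-13} \cdot 0 \left(-27\right) = \left(-49\right) \left(- \frac{1}{13}\right) 0 \left(-27\right) = \frac{49}{13} \cdot 0 \left(-27\right) = 0 \left(-27\right) = 0$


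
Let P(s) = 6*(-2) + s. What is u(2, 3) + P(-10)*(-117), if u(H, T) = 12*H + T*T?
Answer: 2607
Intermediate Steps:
u(H, T) = T² + 12*H (u(H, T) = 12*H + T² = T² + 12*H)
P(s) = -12 + s
u(2, 3) + P(-10)*(-117) = (3² + 12*2) + (-12 - 10)*(-117) = (9 + 24) - 22*(-117) = 33 + 2574 = 2607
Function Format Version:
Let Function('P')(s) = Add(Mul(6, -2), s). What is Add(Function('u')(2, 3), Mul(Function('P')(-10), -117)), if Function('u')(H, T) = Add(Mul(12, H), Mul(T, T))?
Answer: 2607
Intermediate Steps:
Function('u')(H, T) = Add(Pow(T, 2), Mul(12, H)) (Function('u')(H, T) = Add(Mul(12, H), Pow(T, 2)) = Add(Pow(T, 2), Mul(12, H)))
Function('P')(s) = Add(-12, s)
Add(Function('u')(2, 3), Mul(Function('P')(-10), -117)) = Add(Add(Pow(3, 2), Mul(12, 2)), Mul(Add(-12, -10), -117)) = Add(Add(9, 24), Mul(-22, -117)) = Add(33, 2574) = 2607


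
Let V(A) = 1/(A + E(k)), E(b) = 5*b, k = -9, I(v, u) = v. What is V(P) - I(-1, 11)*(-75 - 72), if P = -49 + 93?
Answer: -148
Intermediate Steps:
P = 44
V(A) = 1/(-45 + A) (V(A) = 1/(A + 5*(-9)) = 1/(A - 45) = 1/(-45 + A))
V(P) - I(-1, 11)*(-75 - 72) = 1/(-45 + 44) - (-1)*(-75 - 72) = 1/(-1) - (-1)*(-147) = -1 - 1*147 = -1 - 147 = -148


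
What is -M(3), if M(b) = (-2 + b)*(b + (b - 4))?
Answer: -2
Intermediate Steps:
M(b) = (-4 + 2*b)*(-2 + b) (M(b) = (-2 + b)*(b + (-4 + b)) = (-2 + b)*(-4 + 2*b) = (-4 + 2*b)*(-2 + b))
-M(3) = -(8 - 8*3 + 2*3**2) = -(8 - 24 + 2*9) = -(8 - 24 + 18) = -1*2 = -2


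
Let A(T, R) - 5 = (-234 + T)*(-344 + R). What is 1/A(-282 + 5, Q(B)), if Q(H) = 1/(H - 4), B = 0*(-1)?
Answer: 4/703667 ≈ 5.6845e-6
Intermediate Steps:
B = 0
Q(H) = 1/(-4 + H)
A(T, R) = 5 + (-344 + R)*(-234 + T) (A(T, R) = 5 + (-234 + T)*(-344 + R) = 5 + (-344 + R)*(-234 + T))
1/A(-282 + 5, Q(B)) = 1/(80501 - 344*(-282 + 5) - 234/(-4 + 0) + (-282 + 5)/(-4 + 0)) = 1/(80501 - 344*(-277) - 234/(-4) - 277/(-4)) = 1/(80501 + 95288 - 234*(-¼) - ¼*(-277)) = 1/(80501 + 95288 + 117/2 + 277/4) = 1/(703667/4) = 4/703667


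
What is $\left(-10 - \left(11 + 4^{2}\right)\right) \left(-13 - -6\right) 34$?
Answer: $8806$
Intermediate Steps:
$\left(-10 - \left(11 + 4^{2}\right)\right) \left(-13 - -6\right) 34 = \left(-10 - \left(11 + 16\right)\right) \left(-13 + 6\right) 34 = \left(-10 - 27\right) \left(-7\right) 34 = \left(-37\right) \left(-7\right) 34 = 259 \cdot 34 = 8806$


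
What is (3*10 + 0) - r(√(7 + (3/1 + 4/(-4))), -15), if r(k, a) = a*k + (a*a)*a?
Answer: 3450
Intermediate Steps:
r(k, a) = a³ + a*k (r(k, a) = a*k + a²*a = a*k + a³ = a³ + a*k)
(3*10 + 0) - r(√(7 + (3/1 + 4/(-4))), -15) = (3*10 + 0) - (-15)*(√(7 + (3/1 + 4/(-4))) + (-15)²) = (30 + 0) - (-15)*(√(7 + (3*1 + 4*(-¼))) + 225) = 30 - (-15)*(√(7 + (3 - 1)) + 225) = 30 - (-15)*(√(7 + 2) + 225) = 30 - (-15)*(√9 + 225) = 30 - (-15)*(3 + 225) = 30 - (-15)*228 = 30 - 1*(-3420) = 30 + 3420 = 3450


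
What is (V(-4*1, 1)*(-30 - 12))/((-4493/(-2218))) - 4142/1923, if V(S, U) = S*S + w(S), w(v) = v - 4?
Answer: -1451721910/8640039 ≈ -168.02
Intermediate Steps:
w(v) = -4 + v
V(S, U) = -4 + S + S**2 (V(S, U) = S*S + (-4 + S) = S**2 + (-4 + S) = -4 + S + S**2)
(V(-4*1, 1)*(-30 - 12))/((-4493/(-2218))) - 4142/1923 = ((-4 - 4*1 + (-4*1)**2)*(-30 - 12))/((-4493/(-2218))) - 4142/1923 = ((-4 - 4 + (-4)**2)*(-42))/((-4493*(-1/2218))) - 4142*1/1923 = ((-4 - 4 + 16)*(-42))/(4493/2218) - 4142/1923 = (8*(-42))*(2218/4493) - 4142/1923 = -336*2218/4493 - 4142/1923 = -745248/4493 - 4142/1923 = -1451721910/8640039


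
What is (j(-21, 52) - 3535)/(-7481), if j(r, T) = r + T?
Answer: 3504/7481 ≈ 0.46839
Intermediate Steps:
j(r, T) = T + r
(j(-21, 52) - 3535)/(-7481) = ((52 - 21) - 3535)/(-7481) = (31 - 3535)*(-1/7481) = -3504*(-1/7481) = 3504/7481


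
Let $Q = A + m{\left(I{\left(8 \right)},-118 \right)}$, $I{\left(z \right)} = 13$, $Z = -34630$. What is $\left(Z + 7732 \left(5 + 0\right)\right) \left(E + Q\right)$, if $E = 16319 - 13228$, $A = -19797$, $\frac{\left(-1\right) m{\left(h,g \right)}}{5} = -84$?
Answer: $-65632580$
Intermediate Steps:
$m{\left(h,g \right)} = 420$ ($m{\left(h,g \right)} = \left(-5\right) \left(-84\right) = 420$)
$E = 3091$ ($E = 16319 - 13228 = 3091$)
$Q = -19377$ ($Q = -19797 + 420 = -19377$)
$\left(Z + 7732 \left(5 + 0\right)\right) \left(E + Q\right) = \left(-34630 + 7732 \left(5 + 0\right)\right) \left(3091 - 19377\right) = \left(-34630 + 7732 \cdot 5\right) \left(-16286\right) = \left(-34630 + 38660\right) \left(-16286\right) = 4030 \left(-16286\right) = -65632580$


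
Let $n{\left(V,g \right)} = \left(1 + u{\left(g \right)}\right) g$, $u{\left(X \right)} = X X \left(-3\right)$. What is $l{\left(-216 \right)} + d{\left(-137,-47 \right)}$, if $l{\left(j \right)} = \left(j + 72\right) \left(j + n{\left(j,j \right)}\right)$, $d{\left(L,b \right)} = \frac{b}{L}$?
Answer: $- \frac{596429837521}{137} \approx -4.3535 \cdot 10^{9}$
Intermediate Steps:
$u{\left(X \right)} = - 3 X^{2}$ ($u{\left(X \right)} = X^{2} \left(-3\right) = - 3 X^{2}$)
$n{\left(V,g \right)} = g \left(1 - 3 g^{2}\right)$ ($n{\left(V,g \right)} = \left(1 - 3 g^{2}\right) g = g \left(1 - 3 g^{2}\right)$)
$l{\left(j \right)} = \left(72 + j\right) \left(- 3 j^{3} + 2 j\right)$ ($l{\left(j \right)} = \left(j + 72\right) \left(j - \left(- j + 3 j^{3}\right)\right) = \left(72 + j\right) \left(- 3 j^{3} + 2 j\right)$)
$l{\left(-216 \right)} + d{\left(-137,-47 \right)} = - 216 \left(144 - 216 \left(-216\right)^{2} - 3 \left(-216\right)^{3} + 2 \left(-216\right)\right) - \frac{47}{-137} = - 216 \left(144 - 10077696 - -30233088 - 432\right) - - \frac{47}{137} = - 216 \left(144 - 10077696 + 30233088 - 432\right) + \frac{47}{137} = \left(-216\right) 20155104 + \frac{47}{137} = -4353502464 + \frac{47}{137} = - \frac{596429837521}{137}$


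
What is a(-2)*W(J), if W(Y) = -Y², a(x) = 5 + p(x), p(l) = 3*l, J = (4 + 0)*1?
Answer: 16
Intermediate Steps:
J = 4 (J = 4*1 = 4)
a(x) = 5 + 3*x
a(-2)*W(J) = (5 + 3*(-2))*(-1*4²) = (5 - 6)*(-1*16) = -1*(-16) = 16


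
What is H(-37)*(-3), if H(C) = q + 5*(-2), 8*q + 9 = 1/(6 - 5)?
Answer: 33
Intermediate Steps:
q = -1 (q = -9/8 + 1/(8*(6 - 5)) = -9/8 + (⅛)/1 = -9/8 + (⅛)*1 = -9/8 + ⅛ = -1)
H(C) = -11 (H(C) = -1 + 5*(-2) = -1 - 10 = -11)
H(-37)*(-3) = -11*(-3) = 33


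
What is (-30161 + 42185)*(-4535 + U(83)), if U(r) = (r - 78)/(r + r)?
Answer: -4525863660/83 ≈ -5.4528e+7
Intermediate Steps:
U(r) = (-78 + r)/(2*r) (U(r) = (-78 + r)/((2*r)) = (-78 + r)*(1/(2*r)) = (-78 + r)/(2*r))
(-30161 + 42185)*(-4535 + U(83)) = (-30161 + 42185)*(-4535 + (1/2)*(-78 + 83)/83) = 12024*(-4535 + (1/2)*(1/83)*5) = 12024*(-4535 + 5/166) = 12024*(-752805/166) = -4525863660/83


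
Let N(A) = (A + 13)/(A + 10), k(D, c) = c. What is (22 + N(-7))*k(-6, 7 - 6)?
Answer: 24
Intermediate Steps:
N(A) = (13 + A)/(10 + A)
(22 + N(-7))*k(-6, 7 - 6) = (22 + (13 - 7)/(10 - 7))*(7 - 6) = (22 + 6/3)*1 = (22 + (⅓)*6)*1 = (22 + 2)*1 = 24*1 = 24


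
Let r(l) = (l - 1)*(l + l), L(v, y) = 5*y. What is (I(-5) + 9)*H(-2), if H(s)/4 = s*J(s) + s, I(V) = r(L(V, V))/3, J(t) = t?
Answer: 10616/3 ≈ 3538.7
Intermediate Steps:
r(l) = 2*l*(-1 + l) (r(l) = (-1 + l)*(2*l) = 2*l*(-1 + l))
I(V) = 10*V*(-1 + 5*V)/3 (I(V) = (2*(5*V)*(-1 + 5*V))/3 = (10*V*(-1 + 5*V))*(⅓) = 10*V*(-1 + 5*V)/3)
H(s) = 4*s + 4*s² (H(s) = 4*(s*s + s) = 4*(s² + s) = 4*(s + s²) = 4*s + 4*s²)
(I(-5) + 9)*H(-2) = ((10/3)*(-5)*(-1 + 5*(-5)) + 9)*(4*(-2)*(1 - 2)) = ((10/3)*(-5)*(-1 - 25) + 9)*(4*(-2)*(-1)) = ((10/3)*(-5)*(-26) + 9)*8 = (1300/3 + 9)*8 = (1327/3)*8 = 10616/3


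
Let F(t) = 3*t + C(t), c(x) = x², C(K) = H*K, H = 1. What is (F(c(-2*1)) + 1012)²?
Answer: 1056784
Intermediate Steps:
C(K) = K (C(K) = 1*K = K)
F(t) = 4*t (F(t) = 3*t + t = 4*t)
(F(c(-2*1)) + 1012)² = (4*(-2*1)² + 1012)² = (4*(-2)² + 1012)² = (4*4 + 1012)² = (16 + 1012)² = 1028² = 1056784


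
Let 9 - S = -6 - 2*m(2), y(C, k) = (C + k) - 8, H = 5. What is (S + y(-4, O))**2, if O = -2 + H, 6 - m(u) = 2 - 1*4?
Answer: 484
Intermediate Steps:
m(u) = 8 (m(u) = 6 - (2 - 1*4) = 6 - (2 - 4) = 6 - 1*(-2) = 6 + 2 = 8)
O = 3 (O = -2 + 5 = 3)
y(C, k) = -8 + C + k
S = 31 (S = 9 - (-6 - 2*8) = 9 - (-6 - 16) = 9 - 1*(-22) = 9 + 22 = 31)
(S + y(-4, O))**2 = (31 + (-8 - 4 + 3))**2 = (31 - 9)**2 = 22**2 = 484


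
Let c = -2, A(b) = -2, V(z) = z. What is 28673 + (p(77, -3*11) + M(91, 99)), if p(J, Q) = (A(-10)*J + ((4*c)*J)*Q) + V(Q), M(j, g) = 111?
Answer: 48925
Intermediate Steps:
p(J, Q) = Q - 2*J - 8*J*Q (p(J, Q) = (-2*J + ((4*(-2))*J)*Q) + Q = (-2*J + (-8*J)*Q) + Q = (-2*J - 8*J*Q) + Q = Q - 2*J - 8*J*Q)
28673 + (p(77, -3*11) + M(91, 99)) = 28673 + ((-3*11 - 2*77 - 8*77*(-3*11)) + 111) = 28673 + ((-33 - 154 - 8*77*(-33)) + 111) = 28673 + ((-33 - 154 + 20328) + 111) = 28673 + (20141 + 111) = 28673 + 20252 = 48925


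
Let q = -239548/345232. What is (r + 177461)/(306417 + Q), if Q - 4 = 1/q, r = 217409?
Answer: 23647579690/18350548119 ≈ 1.2887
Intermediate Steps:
q = -59887/86308 (q = -239548*1/345232 = -59887/86308 ≈ -0.69388)
Q = 153240/59887 (Q = 4 + 1/(-59887/86308) = 4 - 86308/59887 = 153240/59887 ≈ 2.5588)
(r + 177461)/(306417 + Q) = (217409 + 177461)/(306417 + 153240/59887) = 394870/(18350548119/59887) = 394870*(59887/18350548119) = 23647579690/18350548119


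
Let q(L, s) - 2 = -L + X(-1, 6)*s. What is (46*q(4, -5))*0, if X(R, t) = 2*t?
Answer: 0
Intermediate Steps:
q(L, s) = 2 - L + 12*s (q(L, s) = 2 + (-L + (2*6)*s) = 2 + (-L + 12*s) = 2 - L + 12*s)
(46*q(4, -5))*0 = (46*(2 - 1*4 + 12*(-5)))*0 = (46*(2 - 4 - 60))*0 = (46*(-62))*0 = -2852*0 = 0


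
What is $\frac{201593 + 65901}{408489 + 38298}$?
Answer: $\frac{267494}{446787} \approx 0.59871$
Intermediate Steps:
$\frac{201593 + 65901}{408489 + 38298} = \frac{267494}{446787}$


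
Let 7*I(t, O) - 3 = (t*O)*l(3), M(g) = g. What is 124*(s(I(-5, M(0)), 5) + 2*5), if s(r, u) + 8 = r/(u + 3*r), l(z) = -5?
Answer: 2821/11 ≈ 256.45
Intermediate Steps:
I(t, O) = 3/7 - 5*O*t/7 (I(t, O) = 3/7 + ((t*O)*(-5))/7 = 3/7 + ((O*t)*(-5))/7 = 3/7 + (-5*O*t)/7 = 3/7 - 5*O*t/7)
s(r, u) = -8 + r/(u + 3*r)
124*(s(I(-5, M(0)), 5) + 2*5) = 124*((-23*(3/7 - 5/7*0*(-5)) - 8*5)/(5 + 3*(3/7 - 5/7*0*(-5))) + 2*5) = 124*((-23*(3/7 + 0) - 40)/(5 + 3*(3/7 + 0)) + 10) = 124*((-23*3/7 - 40)/(5 + 3*(3/7)) + 10) = 124*((-69/7 - 40)/(5 + 9/7) + 10) = 124*(-349/7/(44/7) + 10) = 124*((7/44)*(-349/7) + 10) = 124*(-349/44 + 10) = 124*(91/44) = 2821/11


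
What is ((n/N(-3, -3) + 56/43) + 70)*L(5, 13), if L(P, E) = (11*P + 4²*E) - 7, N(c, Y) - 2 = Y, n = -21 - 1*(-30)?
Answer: 685824/43 ≈ 15949.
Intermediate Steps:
n = 9 (n = -21 + 30 = 9)
N(c, Y) = 2 + Y
L(P, E) = -7 + 11*P + 16*E (L(P, E) = (11*P + 16*E) - 7 = -7 + 11*P + 16*E)
((n/N(-3, -3) + 56/43) + 70)*L(5, 13) = ((9/(2 - 3) + 56/43) + 70)*(-7 + 11*5 + 16*13) = ((9/(-1) + 56*(1/43)) + 70)*(-7 + 55 + 208) = ((9*(-1) + 56/43) + 70)*256 = ((-9 + 56/43) + 70)*256 = (-331/43 + 70)*256 = (2679/43)*256 = 685824/43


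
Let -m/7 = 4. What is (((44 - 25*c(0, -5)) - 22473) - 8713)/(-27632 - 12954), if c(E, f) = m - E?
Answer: 15221/20293 ≈ 0.75006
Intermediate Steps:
m = -28 (m = -7*4 = -28)
c(E, f) = -28 - E
(((44 - 25*c(0, -5)) - 22473) - 8713)/(-27632 - 12954) = (((44 - 25*(-28 - 1*0)) - 22473) - 8713)/(-27632 - 12954) = (((44 - 25*(-28 + 0)) - 22473) - 8713)/(-40586) = (((44 - 25*(-28)) - 22473) - 8713)*(-1/40586) = (((44 + 700) - 22473) - 8713)*(-1/40586) = ((744 - 22473) - 8713)*(-1/40586) = (-21729 - 8713)*(-1/40586) = -30442*(-1/40586) = 15221/20293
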